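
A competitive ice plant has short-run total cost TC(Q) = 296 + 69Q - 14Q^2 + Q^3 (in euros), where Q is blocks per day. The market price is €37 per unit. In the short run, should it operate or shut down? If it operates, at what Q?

Produce at Q = 8

Variable cost is VC = 69Q - 14Q^2 + Q^3, so AVC = VC/Q = 69 - 14Q + Q^2 and MC = dTC/dQ = 69 - 28Q + 3Q^2.
AVC is minimized where dAVC/dQ = -14 + 2Q = 0, at Q = 7; min AVC = 69 - 14·7 + 7^2 = €20.
P = €37 exceeds min AVC = €20, so the firm stays open.
Solving P = MC: 32 - 28Q + 3Q^2 = 0 ⇒ Q = 4/3 or 8. On the upward-sloping branch, Q* = 8.
Check: AVC at Q = 8 is €21 ≤ P, so revenue covers variable cost.
Profit = P·Q − TC = 37·8 − 464 = -€168, a loss, but smaller than the €296 fixed cost the firm would lose by shutting down.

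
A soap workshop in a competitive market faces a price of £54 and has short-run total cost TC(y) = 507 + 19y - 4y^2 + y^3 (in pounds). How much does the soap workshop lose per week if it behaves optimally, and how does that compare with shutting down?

Profit = -£357 at y = 5

AVC = 19 - 4y + y^2 has its minimum £15 at y = 2; price £54 clears that bar, so the firm operates.
MC = 19 - 8y + 3y^2. Setting P = MC and taking the root on the rising branch gives y* = 5.
TR = 54·5 = 270. TC = 507 + 120 = 627. Profit = 270 − 627 = -£357.
That loss of £357 beats the £507 the firm would lose by shutting down; producing recovers £150 of fixed cost.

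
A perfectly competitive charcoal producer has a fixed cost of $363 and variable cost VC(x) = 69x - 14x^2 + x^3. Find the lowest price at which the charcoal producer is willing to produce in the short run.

Short-run supply begins at min AVC. From VC = 69x - 14x^2 + x^3, AVC = 69 - 14x + x^2.
At the minimum of AVC, MC = AVC. MC = 69 - 28x + 3x^2; setting MC = AVC gives 2x^2 - 14x = 0, so x = 7. min AVC = 20.
The firm shuts down for any P below $20.

$20 per unit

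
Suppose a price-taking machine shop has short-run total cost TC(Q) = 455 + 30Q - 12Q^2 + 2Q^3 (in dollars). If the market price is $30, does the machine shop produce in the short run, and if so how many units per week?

From TC, MC = TC'(Q) = 30 - 24Q + 6Q^2 and AVC = VC/Q = 30 - 12Q + 2Q^2.
AVC hits its minimum where MC = AVC, at Q = 3, giving min AVC = 30 - 12·3 + 2·3^2 = $12.
Because $30 ≥ $12, revenue can cover variable cost; the firm operates.
Solving P = MC: -24Q + 6Q^2 = 0 ⇒ Q = 0 or 4. On the upward-sloping branch, Q* = 4.
Check: AVC at Q = 4 is $14 ≤ P, so revenue covers variable cost.
Profit = P·Q − TC = 30·4 − 511 = -$391, a loss, but smaller than the $455 fixed cost the firm would lose by shutting down.

Produce at Q = 4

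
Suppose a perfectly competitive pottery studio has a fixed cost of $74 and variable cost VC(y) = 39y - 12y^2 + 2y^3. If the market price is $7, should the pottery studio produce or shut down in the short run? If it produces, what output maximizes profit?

Shut down

Variable cost is VC = 39y - 12y^2 + 2y^3, so AVC = VC/y = 39 - 12y + 2y^2 and MC = dTC/dy = 39 - 24y + 6y^2.
AVC hits its minimum where MC = AVC, at y = 3, giving min AVC = 39 - 12·3 + 2·3^2 = $21.
With P < min AVC ($7 < $21), every unit sold adds to the loss.
Best response: produce nothing and absorb the $74 fixed cost.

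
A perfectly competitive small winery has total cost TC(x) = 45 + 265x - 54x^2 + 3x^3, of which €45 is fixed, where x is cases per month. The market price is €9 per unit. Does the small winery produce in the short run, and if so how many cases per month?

From TC, MC = TC'(x) = 265 - 108x + 9x^2 and AVC = VC/x = 265 - 54x + 3x^2.
The AVC parabola has its vertex at x = 54/6 = 9, where AVC = 265 - 54·9 + 3·9^2 = €22.
Since P = €9 < min AVC = €22, price fails to cover variable cost at any output.
The firm minimizes its loss by shutting down and losing only its fixed cost of €45.

Shut down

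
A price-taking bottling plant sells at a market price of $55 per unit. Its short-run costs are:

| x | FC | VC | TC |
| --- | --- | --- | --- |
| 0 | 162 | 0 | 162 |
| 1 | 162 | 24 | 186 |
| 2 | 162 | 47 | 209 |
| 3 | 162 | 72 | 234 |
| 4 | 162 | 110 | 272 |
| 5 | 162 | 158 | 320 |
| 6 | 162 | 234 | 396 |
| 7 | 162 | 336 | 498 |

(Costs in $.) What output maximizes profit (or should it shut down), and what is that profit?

x = 5; profit = -$45

Tabulate TR − TC: x=0: -162; x=1: -131; x=2: -99; x=3: -69; x=4: -52; x=5: -45; x=6: -66; x=7: -113.
Profit is maximized at x = 5. AVC there is 158/5 = $31.60 ≤ P, so producing beats shutting down (which would give -$162).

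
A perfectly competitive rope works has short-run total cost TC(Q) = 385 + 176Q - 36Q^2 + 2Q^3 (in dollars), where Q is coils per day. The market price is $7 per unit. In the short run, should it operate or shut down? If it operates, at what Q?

From TC, MC = TC'(Q) = 176 - 72Q + 6Q^2 and AVC = VC/Q = 176 - 36Q + 2Q^2.
The AVC parabola has its vertex at Q = 36/4 = 9, where AVC = 176 - 36·9 + 2·9^2 = $14.
P = $7 lies below min AVC = $14; no output level covers variable cost.
The firm minimizes its loss by shutting down and losing only its fixed cost of $385.

Shut down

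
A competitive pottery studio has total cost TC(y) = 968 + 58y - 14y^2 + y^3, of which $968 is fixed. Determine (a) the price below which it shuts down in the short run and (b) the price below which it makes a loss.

Shutdown price = min AVC. AVC = 58 - 14y + y^2, with vertex at y = 7 and minimum $9.
ATC = 968/y + 58 - 14y + y^2. Setting dATC/dy = −968/y^2 − 14 + 2y = 0 gives y = 11 (since 2·11^3 − 14·11^2 = 968).
min ATC = 968/11 + 58 − 14·11 + 11^2 = $113. That is the break-even price.
Between these two prices the firm operates at a loss; above $113 it earns a profit.

Shutdown price = $9; break-even price = $113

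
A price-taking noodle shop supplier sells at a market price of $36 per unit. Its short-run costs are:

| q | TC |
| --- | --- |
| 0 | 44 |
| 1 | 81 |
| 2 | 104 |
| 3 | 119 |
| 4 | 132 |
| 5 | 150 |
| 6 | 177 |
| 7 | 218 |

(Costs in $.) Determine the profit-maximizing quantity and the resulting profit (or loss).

Profit at each row (π = 36q − TC): q=0: -44; q=1: -45; q=2: -32; q=3: -11; q=4: 12; q=5: 30; q=6: 39; q=7: 34.
Profit is maximized at q = 6. AVC there is 133/6 = $22.17 ≤ P, so producing beats shutting down (which would give -$44).

q = 6; profit = $39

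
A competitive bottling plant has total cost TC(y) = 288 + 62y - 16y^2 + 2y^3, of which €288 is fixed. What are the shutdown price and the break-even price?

Shutdown price = €30; break-even price = €86

Shutdown price = min AVC. AVC = 62 - 16y + 2y^2, with vertex at y = 4 and minimum €30.
ATC = 288/y + 62 - 16y + 2y^2. Setting dATC/dy = −288/y^2 − 16 + 4y = 0 gives y = 6 (since 4·6^3 − 16·6^2 = 288).
min ATC = 288/6 + 62 − 16·6 + 2·6^2 = €86. That is the break-even price.
For €30 ≤ P < €86 the firm produces at a loss; below €30 it shuts down.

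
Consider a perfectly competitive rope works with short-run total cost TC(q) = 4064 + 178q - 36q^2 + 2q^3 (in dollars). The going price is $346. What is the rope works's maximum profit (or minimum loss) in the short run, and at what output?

Profit = -$144 at q = 14

AVC = 178 - 36q + 2q^2 has its minimum $16 at q = 9; price $346 clears that bar, so the firm operates.
MC = 178 - 72q + 6q^2. Setting P = MC and taking the root on the rising branch gives q* = 14.
TR = 346·14 = 4844. TC = 4064 + 924 = 4988. Profit = 4844 − 4988 = -$144.
Shutting down would mean losing the fixed cost of $4064, so operating at a loss of $144 is better by $3920.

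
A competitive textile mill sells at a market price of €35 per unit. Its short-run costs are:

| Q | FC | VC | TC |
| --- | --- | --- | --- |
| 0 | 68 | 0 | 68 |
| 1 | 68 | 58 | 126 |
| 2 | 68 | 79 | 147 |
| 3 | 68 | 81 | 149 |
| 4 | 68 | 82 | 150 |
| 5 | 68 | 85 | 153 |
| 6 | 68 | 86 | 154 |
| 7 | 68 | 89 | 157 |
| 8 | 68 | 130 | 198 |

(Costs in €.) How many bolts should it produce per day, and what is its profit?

Compute π = P·Q − TC at each output: Q=0: -68; Q=1: -91; Q=2: -77; Q=3: -44; Q=4: -10; Q=5: 22; Q=6: 56; Q=7: 88; Q=8: 82.
Profit is maximized at Q = 7. AVC there is 89/7 = €12.71 ≤ P, so producing beats shutting down (which would give -€68).

Q = 7; profit = €88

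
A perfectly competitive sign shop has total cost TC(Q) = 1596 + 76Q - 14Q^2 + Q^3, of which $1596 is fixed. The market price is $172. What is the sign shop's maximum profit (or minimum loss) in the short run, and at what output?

AVC = 76 - 14Q + Q^2; min AVC = $27 at Q = 7. Since P = $172 ≥ min AVC, the firm produces.
With MC = 76 - 28Q + 3Q^2, P = MC on the upward-sloping part at Q* = 12.
TR = 172·12 = 2064. TC = 1596 + 624 = 2220. Profit = 2064 − 2220 = -$156.
By producing, the firm covers all variable cost plus $1440 of fixed cost; shutting down would lose the full $1596.

Profit = -$156 at Q = 12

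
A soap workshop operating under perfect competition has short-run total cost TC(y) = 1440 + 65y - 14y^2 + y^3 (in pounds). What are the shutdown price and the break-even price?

Shutdown price = £16; break-even price = £161

AVC = 65 - 14y + y^2; minimized at y = 7, giving min AVC = £16. That is the shutdown price.
ATC = 1440/y + 65 - 14y + y^2. Setting dATC/dy = −1440/y^2 − 14 + 2y = 0 gives y = 12 (since 2·12^3 − 14·12^2 = 1440).
min ATC = 1440/12 + 65 − 14·12 + 12^2 = £161. That is the break-even price.
For £16 ≤ P < £161 the firm produces at a loss; below £16 it shuts down.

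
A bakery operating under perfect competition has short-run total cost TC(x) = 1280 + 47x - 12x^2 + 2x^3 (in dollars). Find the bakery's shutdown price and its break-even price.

Shutdown price = $29; break-even price = $239

AVC = 47 - 12x + 2x^2; minimized at x = 3, giving min AVC = $29. That is the shutdown price.
ATC = 1280/x + 47 - 12x + 2x^2. Setting dATC/dx = −1280/x^2 − 12 + 4x = 0 gives x = 8 (since 4·8^3 − 12·8^2 = 1280).
min ATC = 1280/8 + 47 − 12·8 + 2·8^2 = $239. That is the break-even price.
For $29 ≤ P < $239 the firm produces at a loss; below $29 it shuts down.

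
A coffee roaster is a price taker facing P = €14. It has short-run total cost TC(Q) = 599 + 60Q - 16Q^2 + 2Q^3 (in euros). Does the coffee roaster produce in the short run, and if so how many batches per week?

Shut down

From TC, MC = TC'(Q) = 60 - 32Q + 6Q^2 and AVC = VC/Q = 60 - 16Q + 2Q^2.
The AVC parabola has its vertex at Q = 16/4 = 4, where AVC = 60 - 16·4 + 2·4^2 = €28.
Since P = €14 < min AVC = €28, price fails to cover variable cost at any output.
The firm minimizes its loss by shutting down and losing only its fixed cost of €599.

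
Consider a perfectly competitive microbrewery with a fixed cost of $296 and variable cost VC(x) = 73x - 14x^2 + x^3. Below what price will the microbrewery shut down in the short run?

Short-run supply begins at min AVC. From VC = 73x - 14x^2 + x^3, AVC = 73 - 14x + x^2.
At the minimum of AVC, MC = AVC. MC = 73 - 28x + 3x^2; setting MC = AVC gives 2x^2 - 14x = 0, so x = 7. min AVC = 24.
The firm shuts down for any P below $24.

$24 per unit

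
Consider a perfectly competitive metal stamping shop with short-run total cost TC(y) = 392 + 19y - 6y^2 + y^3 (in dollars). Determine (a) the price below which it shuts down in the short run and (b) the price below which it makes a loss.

AVC = 19 - 6y + y^2; minimized at y = 3, giving min AVC = $10. That is the shutdown price.
ATC = 392/y + 19 - 6y + y^2. Setting dATC/dy = −392/y^2 − 6 + 2y = 0 gives y = 7 (since 2·7^3 − 6·7^2 = 392).
min ATC = 392/7 + 19 − 6·7 + 7^2 = $82. That is the break-even price.
For $10 ≤ P < $82 the firm produces at a loss; below $10 it shuts down.

Shutdown price = $10; break-even price = $82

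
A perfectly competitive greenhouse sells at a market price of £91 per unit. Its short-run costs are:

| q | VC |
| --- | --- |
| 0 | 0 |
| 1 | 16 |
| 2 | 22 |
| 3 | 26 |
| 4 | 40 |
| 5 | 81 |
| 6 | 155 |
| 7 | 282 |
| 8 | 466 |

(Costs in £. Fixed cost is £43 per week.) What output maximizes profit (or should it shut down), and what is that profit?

q = 6; profit = £348

Tabulate TR − TC: q=0: -43; q=1: 32; q=2: 117; q=3: 204; q=4: 281; q=5: 331; q=6: 348; q=7: 312; q=8: 219.
Profit is maximized at q = 6. AVC there is 155/6 = £25.83 ≤ P, so producing beats shutting down (which would give -£43).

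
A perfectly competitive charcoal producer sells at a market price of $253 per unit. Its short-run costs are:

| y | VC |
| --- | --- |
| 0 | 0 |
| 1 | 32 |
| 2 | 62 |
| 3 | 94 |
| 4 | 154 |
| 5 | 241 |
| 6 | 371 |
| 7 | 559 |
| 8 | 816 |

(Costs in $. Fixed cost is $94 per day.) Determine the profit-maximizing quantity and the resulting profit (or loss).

Profit at each row (π = 253y − TC): y=0: -94; y=1: 127; y=2: 350; y=3: 571; y=4: 764; y=5: 930; y=6: 1053; y=7: 1118; y=8: 1114.
Profit is maximized at y = 7. AVC there is 559/7 = $79.86 ≤ P, so producing beats shutting down (which would give -$94).

y = 7; profit = $1118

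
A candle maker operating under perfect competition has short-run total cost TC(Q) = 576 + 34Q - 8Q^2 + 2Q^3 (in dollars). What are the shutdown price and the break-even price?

AVC = 34 - 8Q + 2Q^2; minimized at Q = 2, giving min AVC = $26. That is the shutdown price.
ATC = 576/Q + 34 - 8Q + 2Q^2. Setting dATC/dQ = −576/Q^2 − 8 + 4Q = 0 gives Q = 6 (since 4·6^3 − 8·6^2 = 576).
min ATC = 576/6 + 34 − 8·6 + 2·6^2 = $154. That is the break-even price.
For $26 ≤ P < $154 the firm produces at a loss; below $26 it shuts down.

Shutdown price = $26; break-even price = $154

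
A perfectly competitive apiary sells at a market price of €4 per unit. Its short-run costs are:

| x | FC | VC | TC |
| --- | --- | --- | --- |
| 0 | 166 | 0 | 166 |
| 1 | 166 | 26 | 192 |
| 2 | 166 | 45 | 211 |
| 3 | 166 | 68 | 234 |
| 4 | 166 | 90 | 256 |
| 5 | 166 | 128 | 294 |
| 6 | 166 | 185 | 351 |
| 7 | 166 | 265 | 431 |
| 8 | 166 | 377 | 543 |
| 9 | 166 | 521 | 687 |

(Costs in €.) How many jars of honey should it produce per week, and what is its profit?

x = 0 (shut down); profit = -€166

Compute π = P·x − TC at each output: x=0: -166; x=1: -188; x=2: -203; x=3: -222; x=4: -240; x=5: -274; x=6: -327; x=7: -403; x=8: -511; x=9: -651.
Profit is highest at x = 0. Equivalently, the lowest AVC in the table is 45/2 ≈ €22.50 at x = 2, and P = €4 falls below it — price never covers variable cost, so the firm shuts down and loses only its fixed cost.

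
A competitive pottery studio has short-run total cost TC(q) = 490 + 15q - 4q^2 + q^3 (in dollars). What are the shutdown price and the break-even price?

Shutdown price = min AVC. AVC = 15 - 4q + q^2, with vertex at q = 2 and minimum $11.
ATC = 490/q + 15 - 4q + q^2. Setting dATC/dq = −490/q^2 − 4 + 2q = 0 gives q = 7 (since 2·7^3 − 4·7^2 = 490).
min ATC = 490/7 + 15 − 4·7 + 7^2 = $106. That is the break-even price.
Between these two prices the firm operates at a loss; above $106 it earns a profit.

Shutdown price = $11; break-even price = $106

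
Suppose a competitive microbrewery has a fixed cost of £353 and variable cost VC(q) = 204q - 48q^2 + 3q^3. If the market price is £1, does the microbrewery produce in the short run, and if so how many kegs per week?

From TC, MC = TC'(q) = 204 - 96q + 9q^2 and AVC = VC/q = 204 - 48q + 3q^2.
AVC hits its minimum where MC = AVC, at q = 8, giving min AVC = 204 - 48·8 + 3·8^2 = £12.
P = £1 lies below min AVC = £12; no output level covers variable cost.
Shutting down limits the loss to fixed cost, £353.

Shut down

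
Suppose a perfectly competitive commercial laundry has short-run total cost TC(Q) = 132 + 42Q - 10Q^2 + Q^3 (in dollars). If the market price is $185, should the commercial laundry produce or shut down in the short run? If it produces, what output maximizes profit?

Produce at Q = 11

Strip out fixed cost: VC = 42Q - 10Q^2 + Q^3. Then AVC = 42 - 10Q + Q^2 and MC = 42 - 20Q + 3Q^2.
AVC is minimized where dAVC/dQ = -10 + 2Q = 0, at Q = 5; min AVC = 42 - 10·5 + 5^2 = $17.
P = $185 exceeds min AVC = $17, so the firm stays open.
P = MC gives -143 - 20Q + 3Q^2 = 0, with roots -13/3 and 11. Take the larger (rising MC): Q* = 11.
Check: AVC at Q = 11 is $53 ≤ P, so revenue covers variable cost.
Profit = P·Q − TC = 185·11 − 715 = $1320.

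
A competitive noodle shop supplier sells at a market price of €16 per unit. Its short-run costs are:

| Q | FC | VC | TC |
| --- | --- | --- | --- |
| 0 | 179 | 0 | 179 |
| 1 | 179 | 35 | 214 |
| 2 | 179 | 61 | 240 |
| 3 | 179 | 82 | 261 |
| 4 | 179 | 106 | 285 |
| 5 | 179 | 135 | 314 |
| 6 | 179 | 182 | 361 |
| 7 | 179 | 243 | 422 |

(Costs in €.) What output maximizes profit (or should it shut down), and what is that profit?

Compute π = P·Q − TC at each output: Q=0: -179; Q=1: -198; Q=2: -208; Q=3: -213; Q=4: -221; Q=5: -234; Q=6: -265; Q=7: -310.
Profit is highest at Q = 0. Equivalently, the lowest AVC in the table is 106/4 ≈ €26.50 at Q = 4, and P = €16 falls below it — price never covers variable cost, so the firm shuts down and loses only its fixed cost.

Q = 0 (shut down); profit = -€179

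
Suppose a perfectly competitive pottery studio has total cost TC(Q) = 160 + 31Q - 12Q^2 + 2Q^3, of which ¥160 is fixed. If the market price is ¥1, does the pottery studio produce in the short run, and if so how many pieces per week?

Strip out fixed cost: VC = 31Q - 12Q^2 + 2Q^3. Then AVC = 31 - 12Q + 2Q^2 and MC = 31 - 24Q + 6Q^2.
AVC is minimized where dAVC/dQ = -12 + 4Q = 0, at Q = 3; min AVC = 31 - 12·3 + 2·3^2 = ¥13.
P = ¥1 lies below min AVC = ¥13; no output level covers variable cost.
Best response: produce nothing and absorb the ¥160 fixed cost.

Shut down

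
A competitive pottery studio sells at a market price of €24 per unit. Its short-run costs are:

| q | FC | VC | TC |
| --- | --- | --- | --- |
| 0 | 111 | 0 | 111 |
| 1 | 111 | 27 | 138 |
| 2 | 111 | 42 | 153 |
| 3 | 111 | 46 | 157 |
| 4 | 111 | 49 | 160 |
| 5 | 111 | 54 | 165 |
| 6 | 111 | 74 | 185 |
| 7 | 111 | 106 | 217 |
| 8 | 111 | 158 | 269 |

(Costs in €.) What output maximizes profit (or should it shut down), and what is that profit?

q = 6; profit = -€41

Compute π = P·q − TC at each output: q=0: -111; q=1: -114; q=2: -105; q=3: -85; q=4: -64; q=5: -45; q=6: -41; q=7: -49; q=8: -77.
Profit is maximized at q = 6. AVC there is 74/6 = €12.33 ≤ P, so producing beats shutting down (which would give -€111).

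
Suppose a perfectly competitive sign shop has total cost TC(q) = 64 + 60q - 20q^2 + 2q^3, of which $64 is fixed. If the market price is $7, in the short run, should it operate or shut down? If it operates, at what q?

From TC, MC = TC'(q) = 60 - 40q + 6q^2 and AVC = VC/q = 60 - 20q + 2q^2.
AVC is minimized where dAVC/dq = -20 + 4q = 0, at q = 5; min AVC = 60 - 20·5 + 2·5^2 = $10.
Since P = $7 < min AVC = $10, price fails to cover variable cost at any output.
The firm minimizes its loss by shutting down and losing only its fixed cost of $64.

Shut down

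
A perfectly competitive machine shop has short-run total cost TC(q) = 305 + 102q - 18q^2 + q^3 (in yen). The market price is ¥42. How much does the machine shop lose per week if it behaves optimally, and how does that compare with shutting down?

Profit = -¥105 at q = 10

AVC = 102 - 18q + q^2; min AVC = ¥21 at q = 9. Since P = ¥42 ≥ min AVC, the firm produces.
With MC = 102 - 36q + 3q^2, P = MC on the upward-sloping part at q* = 10.
TR = 42·10 = 420. TC = 305 + 220 = 525. Profit = 420 − 525 = -¥105.
By producing, the firm covers all variable cost plus ¥200 of fixed cost; shutting down would lose the full ¥305.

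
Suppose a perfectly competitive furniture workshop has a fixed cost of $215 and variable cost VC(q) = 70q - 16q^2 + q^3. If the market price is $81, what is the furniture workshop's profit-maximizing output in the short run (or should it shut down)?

Produce at q = 11

Strip out fixed cost: VC = 70q - 16q^2 + q^3. Then AVC = 70 - 16q + q^2 and MC = 70 - 32q + 3q^2.
AVC hits its minimum where MC = AVC, at q = 8, giving min AVC = 70 - 16·8 + 8^2 = $6.
Since P = $81 ≥ min AVC = $6, price covers variable cost and the firm should produce.
Set P = MC: 81 = 70 - 32q + 3q^2 → -11 - 32q + 3q^2 = 0. The roots are q = -1/3 and q = 11; the profit-maximizing output is on the rising part of MC, so q* = 11.
Check: AVC at q = 11 is $15 ≤ P, so revenue covers variable cost.
Profit = P·q − TC = 81·11 − 380 = $511.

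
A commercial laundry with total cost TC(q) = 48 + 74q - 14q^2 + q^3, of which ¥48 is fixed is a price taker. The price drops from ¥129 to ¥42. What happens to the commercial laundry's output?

AVC = 74 - 14q + q^2, minimized at q = 7 where min AVC = ¥25. MC = 74 - 28q + 3q^2.
With P = ¥129 above the shutdown price, P = MC gives q = 11.
At P = ¥42 ≥ min AVC, set P = MC: q = 8. The firm stays open but cuts output.

Output falls from 11 to 8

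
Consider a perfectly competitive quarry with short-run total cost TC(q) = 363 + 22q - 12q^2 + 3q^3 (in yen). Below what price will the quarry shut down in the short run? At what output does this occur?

¥10 per unit, at q = 2

The firm shuts down when price falls below the minimum of average variable cost. AVC = VC/q = 22 - 12q + 3q^2.
dAVC/dq = -12 + 6q = 0 gives q = 2. min AVC = 22 - 12·2 + 3·2^2 = 10.
So the shutdown price is ¥10.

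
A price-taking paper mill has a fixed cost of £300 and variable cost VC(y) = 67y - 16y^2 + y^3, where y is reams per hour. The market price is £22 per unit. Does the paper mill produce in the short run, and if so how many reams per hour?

Produce at y = 9

From TC, MC = TC'(y) = 67 - 32y + 3y^2 and AVC = VC/y = 67 - 16y + y^2.
AVC hits its minimum where MC = AVC, at y = 8, giving min AVC = 67 - 16·8 + 8^2 = £3.
Since P = £22 ≥ min AVC = £3, price covers variable cost and the firm should produce.
P = MC gives 45 - 32y + 3y^2 = 0, with roots 5/3 and 9. Take the larger (rising MC): y* = 9.
Check: AVC at y = 9 is £4 ≤ P, so revenue covers variable cost.
Profit = P·y − TC = 22·9 − 336 = -£138, a loss, but smaller than the £300 fixed cost the firm would lose by shutting down.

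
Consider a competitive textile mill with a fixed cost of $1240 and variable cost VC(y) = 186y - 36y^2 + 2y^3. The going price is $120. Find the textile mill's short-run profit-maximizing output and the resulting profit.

Profit = -$272 at y = 11

AVC = 186 - 36y + 2y^2; min AVC = $24 at y = 9. Since P = $120 ≥ min AVC, the firm produces.
With MC = 186 - 72y + 6y^2, P = MC on the upward-sloping part at y* = 11.
TR = 120·11 = 1320. TC = 1240 + 352 = 1592. Profit = 1320 − 1592 = -$272.
Shutting down would mean losing the fixed cost of $1240, so operating at a loss of $272 is better by $968.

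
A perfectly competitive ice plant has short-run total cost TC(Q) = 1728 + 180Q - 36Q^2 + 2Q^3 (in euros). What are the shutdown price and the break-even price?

Shutdown price = €18; break-even price = €180

AVC = 180 - 36Q + 2Q^2; minimized at Q = 9, giving min AVC = €18. That is the shutdown price.
ATC = 1728/Q + 180 - 36Q + 2Q^2. Setting dATC/dQ = −1728/Q^2 − 36 + 4Q = 0 gives Q = 12 (since 4·12^3 − 36·12^2 = 1728).
min ATC = 1728/12 + 180 − 36·12 + 2·12^2 = €180. That is the break-even price.
For €18 ≤ P < €180 the firm produces at a loss; below €18 it shuts down.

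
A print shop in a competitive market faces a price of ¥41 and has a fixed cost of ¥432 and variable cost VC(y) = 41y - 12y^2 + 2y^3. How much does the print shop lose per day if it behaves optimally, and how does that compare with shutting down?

AVC = 41 - 12y + 2y^2; min AVC = ¥23 at y = 3. Since P = ¥41 ≥ min AVC, the firm produces.
MC = 41 - 24y + 6y^2. Setting P = MC and taking the root on the rising branch gives y* = 4.
TR = 41·4 = 164. TC = 432 + 100 = 532. Profit = 164 − 532 = -¥368.
By producing, the firm covers all variable cost plus ¥64 of fixed cost; shutting down would lose the full ¥432.

Profit = -¥368 at y = 4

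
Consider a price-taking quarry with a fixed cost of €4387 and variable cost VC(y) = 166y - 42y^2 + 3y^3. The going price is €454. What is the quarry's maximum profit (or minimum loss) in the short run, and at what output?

Profit = -€67 at y = 12

AVC = 166 - 42y + 3y^2; min AVC = €19 at y = 7. Since P = €454 ≥ min AVC, the firm produces.
MC = 166 - 84y + 9y^2. Setting P = MC and taking the root on the rising branch gives y* = 12.
TR = 454·12 = 5448. TC = 4387 + 1128 = 5515. Profit = 5448 − 5515 = -€67.
Shutting down would mean losing the fixed cost of €4387, so operating at a loss of €67 is better by €4320.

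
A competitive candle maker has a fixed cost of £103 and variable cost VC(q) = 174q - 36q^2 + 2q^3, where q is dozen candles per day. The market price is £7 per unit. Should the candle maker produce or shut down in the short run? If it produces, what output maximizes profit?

Shut down

Strip out fixed cost: VC = 174q - 36q^2 + 2q^3. Then AVC = 174 - 36q + 2q^2 and MC = 174 - 72q + 6q^2.
The AVC parabola has its vertex at q = 36/4 = 9, where AVC = 174 - 36·9 + 2·9^2 = £12.
P = £7 lies below min AVC = £12; no output level covers variable cost.
The firm minimizes its loss by shutting down and losing only its fixed cost of £103.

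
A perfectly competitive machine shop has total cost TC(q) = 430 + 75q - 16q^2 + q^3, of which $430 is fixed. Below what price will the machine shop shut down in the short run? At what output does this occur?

$11 per unit, at q = 8

The firm shuts down when price falls below the minimum of average variable cost. AVC = VC/q = 75 - 16q + q^2.
dAVC/dq = -16 + 2q = 0 gives q = 8. min AVC = 75 - 16·8 + 8^2 = 11.
The firm shuts down for any P below $11.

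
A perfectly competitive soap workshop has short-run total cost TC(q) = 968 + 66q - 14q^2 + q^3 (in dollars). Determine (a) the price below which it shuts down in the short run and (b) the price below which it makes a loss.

Shutdown price = $17; break-even price = $121

AVC = 66 - 14q + q^2; minimized at q = 7, giving min AVC = $17. That is the shutdown price.
ATC = 968/q + 66 - 14q + q^2. Setting dATC/dq = −968/q^2 − 14 + 2q = 0 gives q = 11 (since 2·11^3 − 14·11^2 = 968).
min ATC = 968/11 + 66 − 14·11 + 11^2 = $121. That is the break-even price.
For $17 ≤ P < $121 the firm produces at a loss; below $17 it shuts down.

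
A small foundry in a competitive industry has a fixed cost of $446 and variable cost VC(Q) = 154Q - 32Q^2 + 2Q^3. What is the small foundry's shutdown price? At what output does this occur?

$26 per unit, at Q = 8

The shutdown price is the minimum of AVC. VC = 154Q - 32Q^2 + 2Q^3, so AVC = 154 - 32Q + 2Q^2.
At the minimum of AVC, MC = AVC. MC = 154 - 64Q + 6Q^2; setting MC = AVC gives 4Q^2 - 32Q = 0, so Q = 8. min AVC = 26.
For P < $26 the firm produces nothing.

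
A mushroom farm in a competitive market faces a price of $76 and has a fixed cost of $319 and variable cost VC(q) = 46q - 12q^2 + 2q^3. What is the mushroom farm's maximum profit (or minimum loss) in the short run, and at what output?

Profit = -$119 at q = 5

AVC = 46 - 12q + 2q^2; min AVC = $28 at q = 3. Since P = $76 ≥ min AVC, the firm produces.
MC = 46 - 24q + 6q^2. Setting P = MC and taking the root on the rising branch gives q* = 5.
TR = 76·5 = 380. TC = 319 + 180 = 499. Profit = 380 − 499 = -$119.
By producing, the firm covers all variable cost plus $200 of fixed cost; shutting down would lose the full $319.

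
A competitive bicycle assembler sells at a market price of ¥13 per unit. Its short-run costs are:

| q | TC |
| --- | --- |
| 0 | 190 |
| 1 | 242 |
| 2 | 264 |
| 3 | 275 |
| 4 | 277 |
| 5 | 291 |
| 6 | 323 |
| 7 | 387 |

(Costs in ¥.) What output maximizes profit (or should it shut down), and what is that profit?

Tabulate TR − TC: q=0: -190; q=1: -229; q=2: -238; q=3: -236; q=4: -225; q=5: -226; q=6: -245; q=7: -296.
Profit is highest at q = 0. Equivalently, the lowest AVC in the table is 101/5 ≈ ¥20.20 at q = 5, and P = ¥13 falls below it — price never covers variable cost, so the firm shuts down and loses only its fixed cost.

q = 0 (shut down); profit = -¥190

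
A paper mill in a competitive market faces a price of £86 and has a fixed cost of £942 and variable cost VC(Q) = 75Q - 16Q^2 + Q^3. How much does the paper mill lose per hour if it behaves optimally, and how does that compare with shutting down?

Profit = -£216 at Q = 11

AVC = 75 - 16Q + Q^2; min AVC = £11 at Q = 8. Since P = £86 ≥ min AVC, the firm produces.
MC = 75 - 32Q + 3Q^2. Setting P = MC and taking the root on the rising branch gives Q* = 11.
TR = 86·11 = 946. TC = 942 + 220 = 1162. Profit = 946 − 1162 = -£216.
By producing, the firm covers all variable cost plus £726 of fixed cost; shutting down would lose the full £942.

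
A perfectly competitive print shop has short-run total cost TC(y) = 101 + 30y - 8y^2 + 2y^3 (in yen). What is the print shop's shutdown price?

¥22 per unit

The firm shuts down when price falls below the minimum of average variable cost. AVC = VC/y = 30 - 8y + 2y^2.
dAVC/dy = -8 + 4y = 0 gives y = 2. min AVC = 30 - 8·2 + 2·2^2 = 22.
For P < ¥22 the firm produces nothing.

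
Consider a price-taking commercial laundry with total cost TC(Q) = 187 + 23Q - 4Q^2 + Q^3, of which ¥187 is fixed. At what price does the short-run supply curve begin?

Short-run supply begins at min AVC. From VC = 23Q - 4Q^2 + Q^3, AVC = 23 - 4Q + Q^2.
dAVC/dQ = -4 + 2Q = 0 gives Q = 2. min AVC = 23 - 4·2 + 2^2 = 19.
So the shutdown price is ¥19.

¥19 per unit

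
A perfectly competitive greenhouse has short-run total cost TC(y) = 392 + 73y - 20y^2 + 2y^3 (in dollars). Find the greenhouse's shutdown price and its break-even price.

Shutdown price = $23; break-even price = $87

AVC = 73 - 20y + 2y^2; minimized at y = 5, giving min AVC = $23. That is the shutdown price.
ATC = 392/y + 73 - 20y + 2y^2. Setting dATC/dy = −392/y^2 − 20 + 4y = 0 gives y = 7 (since 4·7^3 − 20·7^2 = 392).
min ATC = 392/7 + 73 − 20·7 + 2·7^2 = $87. That is the break-even price.
For $23 ≤ P < $87 the firm produces at a loss; below $23 it shuts down.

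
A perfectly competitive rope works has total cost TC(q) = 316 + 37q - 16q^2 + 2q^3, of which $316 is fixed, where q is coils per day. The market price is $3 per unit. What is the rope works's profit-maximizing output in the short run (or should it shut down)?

Strip out fixed cost: VC = 37q - 16q^2 + 2q^3. Then AVC = 37 - 16q + 2q^2 and MC = 37 - 32q + 6q^2.
AVC hits its minimum where MC = AVC, at q = 4, giving min AVC = 37 - 16·4 + 2·4^2 = $5.
With P < min AVC ($3 < $5), every unit sold adds to the loss.
Shutting down limits the loss to fixed cost, $316.

Shut down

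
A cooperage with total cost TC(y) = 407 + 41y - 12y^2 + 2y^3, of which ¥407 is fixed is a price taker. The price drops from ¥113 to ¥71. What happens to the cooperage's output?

Output falls from 6 to 5

AVC = 41 - 12y + 2y^2, minimized at y = 3 where min AVC = ¥23. MC = 41 - 24y + 6y^2.
At P = ¥113 ≥ min AVC, set P = MC on the rising branch: y = 6.
At P = ¥71 ≥ min AVC, set P = MC: y = 5. The firm stays open but cuts output.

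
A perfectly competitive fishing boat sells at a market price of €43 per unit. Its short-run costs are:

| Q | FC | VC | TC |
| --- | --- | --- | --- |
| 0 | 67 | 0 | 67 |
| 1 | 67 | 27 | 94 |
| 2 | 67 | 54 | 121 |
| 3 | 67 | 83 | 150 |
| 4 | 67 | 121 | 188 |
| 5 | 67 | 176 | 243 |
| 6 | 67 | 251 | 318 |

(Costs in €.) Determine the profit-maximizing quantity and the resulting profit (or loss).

Q = 4; profit = -€16

Profit at each row (π = 43Q − TC): Q=0: -67; Q=1: -51; Q=2: -35; Q=3: -21; Q=4: -16; Q=5: -28; Q=6: -60.
Profit is maximized at Q = 4. AVC there is 121/4 = €30.25 ≤ P, so producing beats shutting down (which would give -€67).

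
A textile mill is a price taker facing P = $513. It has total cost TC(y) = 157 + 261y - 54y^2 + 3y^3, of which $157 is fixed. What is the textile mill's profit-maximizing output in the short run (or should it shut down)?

Strip out fixed cost: VC = 261y - 54y^2 + 3y^3. Then AVC = 261 - 54y + 3y^2 and MC = 261 - 108y + 9y^2.
The AVC parabola has its vertex at y = 54/6 = 9, where AVC = 261 - 54·9 + 3·9^2 = $18.
Because $513 ≥ $18, revenue can cover variable cost; the firm operates.
P = MC gives -252 - 108y + 9y^2 = 0, with roots -2 and 14. Take the larger (rising MC): y* = 14.
Check: AVC at y = 14 is $93 ≤ P, so revenue covers variable cost.
Profit = P·y − TC = 513·14 − 1459 = $5723.

Produce at y = 14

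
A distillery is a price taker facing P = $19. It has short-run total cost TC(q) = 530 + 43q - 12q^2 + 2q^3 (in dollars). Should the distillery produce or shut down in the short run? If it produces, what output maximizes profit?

Shut down

From TC, MC = TC'(q) = 43 - 24q + 6q^2 and AVC = VC/q = 43 - 12q + 2q^2.
AVC is minimized where dAVC/dq = -12 + 4q = 0, at q = 3; min AVC = 43 - 12·3 + 2·3^2 = $25.
With P < min AVC ($19 < $25), every unit sold adds to the loss.
Shutting down limits the loss to fixed cost, $530.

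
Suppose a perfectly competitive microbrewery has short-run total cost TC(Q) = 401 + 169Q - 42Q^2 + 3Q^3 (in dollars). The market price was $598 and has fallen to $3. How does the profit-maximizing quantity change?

Output falls from 13 to 0 (the firm shuts down)

MC = 169 - 84Q + 9Q^2; the shutdown threshold is min AVC = $22 (at Q = 7).
With P = $598 above the shutdown price, P = MC gives Q = 13.
At P = $3 < min AVC = $22, price no longer covers variable cost at any output, so the firm shuts down: Q = 0.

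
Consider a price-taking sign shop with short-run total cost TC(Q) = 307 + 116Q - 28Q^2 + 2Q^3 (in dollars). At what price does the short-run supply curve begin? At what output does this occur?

The firm shuts down when price falls below the minimum of average variable cost. AVC = VC/Q = 116 - 28Q + 2Q^2.
At the minimum of AVC, MC = AVC. MC = 116 - 56Q + 6Q^2; setting MC = AVC gives 4Q^2 - 28Q = 0, so Q = 7. min AVC = 18.
So the shutdown price is $18.

$18 per unit, at Q = 7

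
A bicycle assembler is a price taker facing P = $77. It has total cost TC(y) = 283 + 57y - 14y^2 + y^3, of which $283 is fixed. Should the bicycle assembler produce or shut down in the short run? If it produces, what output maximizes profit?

Produce at y = 10

Strip out fixed cost: VC = 57y - 14y^2 + y^3. Then AVC = 57 - 14y + y^2 and MC = 57 - 28y + 3y^2.
The AVC parabola has its vertex at y = 14/2 = 7, where AVC = 57 - 14·7 + 7^2 = $8.
P = $77 exceeds min AVC = $8, so the firm stays open.
P = MC gives -20 - 28y + 3y^2 = 0, with roots -2/3 and 10. Take the larger (rising MC): y* = 10.
Check: AVC at y = 10 is $17 ≤ P, so revenue covers variable cost.
Profit = P·y − TC = 77·10 − 453 = $317.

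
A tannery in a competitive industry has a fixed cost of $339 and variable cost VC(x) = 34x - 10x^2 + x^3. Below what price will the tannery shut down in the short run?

The firm shuts down when price falls below the minimum of average variable cost. AVC = VC/x = 34 - 10x + x^2.
dAVC/dx = -10 + 2x = 0 gives x = 5. min AVC = 34 - 10·5 + 5^2 = 9.
For P < $9 the firm produces nothing.

$9 per unit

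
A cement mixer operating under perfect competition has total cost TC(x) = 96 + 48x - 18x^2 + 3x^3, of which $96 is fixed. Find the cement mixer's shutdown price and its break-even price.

Shutdown price = $21; break-even price = $48

AVC = 48 - 18x + 3x^2; minimized at x = 3, giving min AVC = $21. That is the shutdown price.
ATC = 96/x + 48 - 18x + 3x^2. Setting dATC/dx = −96/x^2 − 18 + 6x = 0 gives x = 4 (since 6·4^3 − 18·4^2 = 96).
min ATC = 96/4 + 48 − 18·4 + 3·4^2 = $48. That is the break-even price.
Between these two prices the firm operates at a loss; above $48 it earns a profit.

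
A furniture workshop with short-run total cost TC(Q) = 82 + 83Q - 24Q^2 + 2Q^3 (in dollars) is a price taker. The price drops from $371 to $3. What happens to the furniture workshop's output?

Output falls from 12 to 0 (the firm shuts down)

AVC = 83 - 24Q + 2Q^2, minimized at Q = 6 where min AVC = $11. MC = 83 - 48Q + 6Q^2.
At P = $371 ≥ min AVC, set P = MC on the rising branch: Q = 12.
At P = $3 < min AVC = $11, price no longer covers variable cost at any output, so the firm shuts down: Q = 0.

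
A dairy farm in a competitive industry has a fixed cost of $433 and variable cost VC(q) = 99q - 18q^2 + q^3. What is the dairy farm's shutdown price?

$18 per unit

The firm shuts down when price falls below the minimum of average variable cost. AVC = VC/q = 99 - 18q + q^2.
At the minimum of AVC, MC = AVC. MC = 99 - 36q + 3q^2; setting MC = AVC gives 2q^2 - 18q = 0, so q = 9. min AVC = 18.
The firm shuts down for any P below $18.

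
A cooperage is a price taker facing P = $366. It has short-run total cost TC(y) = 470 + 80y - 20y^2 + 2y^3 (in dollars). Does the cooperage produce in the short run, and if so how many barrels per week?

From TC, MC = TC'(y) = 80 - 40y + 6y^2 and AVC = VC/y = 80 - 20y + 2y^2.
AVC hits its minimum where MC = AVC, at y = 5, giving min AVC = 80 - 20·5 + 2·5^2 = $30.
Since P = $366 ≥ min AVC = $30, price covers variable cost and the firm should produce.
Set P = MC: 366 = 80 - 40y + 6y^2 → -286 - 40y + 6y^2 = 0. The roots are y = -13/3 and y = 11; the profit-maximizing output is on the rising part of MC, so y* = 11.
Check: AVC at y = 11 is $102 ≤ P, so revenue covers variable cost.
Profit = P·y − TC = 366·11 − 1592 = $2434.

Produce at y = 11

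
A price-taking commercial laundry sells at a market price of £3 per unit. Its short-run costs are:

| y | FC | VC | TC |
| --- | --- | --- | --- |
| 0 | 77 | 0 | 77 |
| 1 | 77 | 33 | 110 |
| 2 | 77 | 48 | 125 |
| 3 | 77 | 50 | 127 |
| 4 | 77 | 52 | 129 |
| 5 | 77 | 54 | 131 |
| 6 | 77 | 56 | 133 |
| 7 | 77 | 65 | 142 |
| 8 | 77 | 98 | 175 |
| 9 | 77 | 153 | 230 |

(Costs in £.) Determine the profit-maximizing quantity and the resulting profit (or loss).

y = 0 (shut down); profit = -£77

Compute π = P·y − TC at each output: y=0: -77; y=1: -107; y=2: -119; y=3: -118; y=4: -117; y=5: -116; y=6: -115; y=7: -121; y=8: -151; y=9: -203.
Profit is highest at y = 0. Equivalently, the lowest AVC in the table is 65/7 ≈ £9.29 at y = 7, and P = £3 falls below it — price never covers variable cost, so the firm shuts down and loses only its fixed cost.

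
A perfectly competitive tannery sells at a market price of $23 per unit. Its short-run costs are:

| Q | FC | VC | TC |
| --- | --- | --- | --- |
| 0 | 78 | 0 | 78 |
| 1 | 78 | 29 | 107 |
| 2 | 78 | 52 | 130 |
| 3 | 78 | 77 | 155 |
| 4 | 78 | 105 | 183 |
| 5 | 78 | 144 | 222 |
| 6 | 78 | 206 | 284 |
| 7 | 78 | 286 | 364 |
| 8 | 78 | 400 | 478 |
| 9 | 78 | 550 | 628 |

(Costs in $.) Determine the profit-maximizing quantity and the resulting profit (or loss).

Profit at each row (π = 23Q − TC): Q=0: -78; Q=1: -84; Q=2: -84; Q=3: -86; Q=4: -91; Q=5: -107; Q=6: -146; Q=7: -203; Q=8: -294; Q=9: -421.
Profit is highest at Q = 0. Equivalently, the lowest AVC in the table is 77/3 ≈ $25.67 at Q = 3, and P = $23 falls below it — price never covers variable cost, so the firm shuts down and loses only its fixed cost.

Q = 0 (shut down); profit = -$78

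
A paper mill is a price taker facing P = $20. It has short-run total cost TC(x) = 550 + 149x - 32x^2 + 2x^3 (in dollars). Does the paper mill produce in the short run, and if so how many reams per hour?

Shut down

Strip out fixed cost: VC = 149x - 32x^2 + 2x^3. Then AVC = 149 - 32x + 2x^2 and MC = 149 - 64x + 6x^2.
AVC hits its minimum where MC = AVC, at x = 8, giving min AVC = 149 - 32·8 + 2·8^2 = $21.
P = $20 lies below min AVC = $21; no output level covers variable cost.
Shutting down limits the loss to fixed cost, $550.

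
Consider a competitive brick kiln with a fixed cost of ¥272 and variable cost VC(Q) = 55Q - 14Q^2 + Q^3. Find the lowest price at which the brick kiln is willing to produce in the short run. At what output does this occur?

¥6 per unit, at Q = 7

Short-run supply begins at min AVC. From VC = 55Q - 14Q^2 + Q^3, AVC = 55 - 14Q + Q^2.
dAVC/dQ = -14 + 2Q = 0 gives Q = 7. min AVC = 55 - 14·7 + 7^2 = 6.
So the shutdown price is ¥6.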